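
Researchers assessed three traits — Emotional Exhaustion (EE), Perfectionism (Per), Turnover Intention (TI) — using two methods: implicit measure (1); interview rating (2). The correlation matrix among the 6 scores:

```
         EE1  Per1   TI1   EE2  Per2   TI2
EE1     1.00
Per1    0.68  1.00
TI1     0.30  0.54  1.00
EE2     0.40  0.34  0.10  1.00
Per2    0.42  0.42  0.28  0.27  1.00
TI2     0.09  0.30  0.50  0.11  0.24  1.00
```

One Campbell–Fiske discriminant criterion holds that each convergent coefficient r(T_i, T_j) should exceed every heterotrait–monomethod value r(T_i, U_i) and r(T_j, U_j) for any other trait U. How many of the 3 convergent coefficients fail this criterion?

Each convergent coefficient versus the relevant comparison correlations:
EE (methods 1·2): 0.40 vs {0.68, 0.27, 0.30, 0.11} → fail.
Per (methods 1·2): 0.42 vs {0.68, 0.27, 0.54, 0.24} → fail.
TI (methods 1·2): 0.50 vs {0.30, 0.11, 0.54, 0.24} → fail.
3 of 3 fail.

3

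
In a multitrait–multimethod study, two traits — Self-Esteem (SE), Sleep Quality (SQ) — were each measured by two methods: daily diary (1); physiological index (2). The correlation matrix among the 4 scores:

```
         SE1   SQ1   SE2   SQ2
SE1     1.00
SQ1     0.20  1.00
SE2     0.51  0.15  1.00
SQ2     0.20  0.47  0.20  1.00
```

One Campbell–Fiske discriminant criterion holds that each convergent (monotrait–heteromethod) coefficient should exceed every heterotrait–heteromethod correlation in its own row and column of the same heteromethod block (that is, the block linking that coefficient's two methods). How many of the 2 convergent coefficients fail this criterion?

Checking each validity diagonal entry against its comparison values:
SE (methods 1·2): 0.51 vs {0.20, 0.15} → pass.
SQ (methods 1·2): 0.47 vs {0.15, 0.20} → pass.
0 of 2 fail.

0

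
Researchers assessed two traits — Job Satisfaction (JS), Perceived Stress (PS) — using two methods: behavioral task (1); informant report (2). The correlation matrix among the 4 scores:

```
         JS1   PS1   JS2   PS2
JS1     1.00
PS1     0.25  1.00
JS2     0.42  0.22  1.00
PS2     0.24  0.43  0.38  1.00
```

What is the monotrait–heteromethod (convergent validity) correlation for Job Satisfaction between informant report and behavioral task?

0.42

Same trait (JS), different methods: r(JS2, JS1) = 0.42.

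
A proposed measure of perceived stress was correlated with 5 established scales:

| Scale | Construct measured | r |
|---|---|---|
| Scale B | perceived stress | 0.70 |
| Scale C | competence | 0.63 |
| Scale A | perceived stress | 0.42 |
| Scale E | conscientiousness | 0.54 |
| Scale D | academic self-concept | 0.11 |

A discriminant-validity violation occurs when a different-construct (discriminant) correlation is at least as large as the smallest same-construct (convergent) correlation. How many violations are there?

Convergent (same construct = perceived stress): Scale B, Scale A.
Smallest convergent = 0.42. Discriminant values: 0.63, 0.54, 0.11; count ≥ 0.42 → 2.

2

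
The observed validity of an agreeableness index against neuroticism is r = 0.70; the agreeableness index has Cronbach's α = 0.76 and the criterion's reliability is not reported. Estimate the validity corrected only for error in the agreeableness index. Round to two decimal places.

Single correction: r_c = r_obs / √r_xx = 0.70 / √0.76 = 0.70 / 0.8718 ≈ 0.80.

0.80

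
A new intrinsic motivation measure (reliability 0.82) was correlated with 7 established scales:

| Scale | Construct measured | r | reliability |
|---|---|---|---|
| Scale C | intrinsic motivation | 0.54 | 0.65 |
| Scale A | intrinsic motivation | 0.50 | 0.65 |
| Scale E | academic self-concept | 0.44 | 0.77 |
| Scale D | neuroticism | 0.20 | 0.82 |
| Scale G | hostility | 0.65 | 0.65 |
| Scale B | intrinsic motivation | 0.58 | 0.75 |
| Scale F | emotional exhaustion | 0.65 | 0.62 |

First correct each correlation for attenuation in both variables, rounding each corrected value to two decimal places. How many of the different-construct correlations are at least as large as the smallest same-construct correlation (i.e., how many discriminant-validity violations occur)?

Disattenuated r (r / √(r_scale · r_new)):
  Scale C (conv): 0.54 / √(0.65·0.82) = 0.74
  Scale A (conv): 0.50 / √(0.65·0.82) = 0.68
  Scale E (disc): 0.44 / √(0.77·0.82) = 0.55
  Scale D (disc): 0.20 / √(0.82·0.82) = 0.24
  Scale G (disc): 0.65 / √(0.65·0.82) = 0.89
  Scale B (conv): 0.58 / √(0.75·0.82) = 0.74
  Scale F (disc): 0.65 / √(0.62·0.82) = 0.91
Smallest convergent = 0.68. Discriminant values: 0.55, 0.24, 0.89, 0.91; count ≥ 0.68 → 2.

2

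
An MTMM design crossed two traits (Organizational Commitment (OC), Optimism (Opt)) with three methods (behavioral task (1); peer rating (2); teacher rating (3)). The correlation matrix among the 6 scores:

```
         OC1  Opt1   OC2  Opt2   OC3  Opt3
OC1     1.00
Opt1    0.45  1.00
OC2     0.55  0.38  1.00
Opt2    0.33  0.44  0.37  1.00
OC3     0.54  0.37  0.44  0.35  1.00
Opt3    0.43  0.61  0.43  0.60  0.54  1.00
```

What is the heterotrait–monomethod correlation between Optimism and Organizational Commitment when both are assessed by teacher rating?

Different traits, same method: r(Opt3, OC3) = 0.54.

0.54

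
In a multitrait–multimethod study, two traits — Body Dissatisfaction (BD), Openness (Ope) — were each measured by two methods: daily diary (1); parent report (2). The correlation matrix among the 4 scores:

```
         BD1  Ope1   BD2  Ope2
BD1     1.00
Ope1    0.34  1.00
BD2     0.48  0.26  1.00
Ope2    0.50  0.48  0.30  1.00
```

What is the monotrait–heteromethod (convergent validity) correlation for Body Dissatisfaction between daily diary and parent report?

0.48

Same trait (BD), different methods: r(BD1, BD2) = 0.48.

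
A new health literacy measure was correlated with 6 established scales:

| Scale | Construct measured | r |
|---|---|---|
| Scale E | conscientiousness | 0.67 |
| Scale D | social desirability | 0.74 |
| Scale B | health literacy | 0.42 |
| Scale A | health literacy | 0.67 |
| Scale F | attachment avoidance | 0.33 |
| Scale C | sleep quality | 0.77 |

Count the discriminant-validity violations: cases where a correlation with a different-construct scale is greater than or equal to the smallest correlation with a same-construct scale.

Convergent (same construct = health literacy): Scale B, Scale A.
Smallest convergent = 0.42. Discriminant values: 0.67, 0.74, 0.33, 0.77; count ≥ 0.42 → 3.

3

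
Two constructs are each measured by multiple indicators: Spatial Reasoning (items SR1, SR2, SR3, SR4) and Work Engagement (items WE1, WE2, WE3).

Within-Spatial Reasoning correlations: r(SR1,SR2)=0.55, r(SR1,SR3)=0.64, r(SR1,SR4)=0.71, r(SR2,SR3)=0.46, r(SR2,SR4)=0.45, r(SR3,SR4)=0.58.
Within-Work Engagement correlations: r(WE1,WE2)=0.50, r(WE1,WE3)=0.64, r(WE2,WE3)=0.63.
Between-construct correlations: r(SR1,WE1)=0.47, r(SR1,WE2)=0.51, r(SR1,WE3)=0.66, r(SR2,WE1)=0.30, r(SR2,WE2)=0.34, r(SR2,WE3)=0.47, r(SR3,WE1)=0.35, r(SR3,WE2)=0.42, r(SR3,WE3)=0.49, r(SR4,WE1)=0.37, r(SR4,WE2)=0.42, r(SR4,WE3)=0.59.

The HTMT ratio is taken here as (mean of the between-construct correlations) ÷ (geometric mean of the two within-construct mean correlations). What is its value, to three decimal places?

0.778

Mean between = 5.39/12 = 0.4492.
Mean within-SR = 3.39/6 = 0.5650; mean within-WE = 1.77/3 = 0.5900.
Geometric mean = √(0.5650 × 0.5900) = 0.5774.
HTMT = 0.4492 / 0.5774 = 0.778.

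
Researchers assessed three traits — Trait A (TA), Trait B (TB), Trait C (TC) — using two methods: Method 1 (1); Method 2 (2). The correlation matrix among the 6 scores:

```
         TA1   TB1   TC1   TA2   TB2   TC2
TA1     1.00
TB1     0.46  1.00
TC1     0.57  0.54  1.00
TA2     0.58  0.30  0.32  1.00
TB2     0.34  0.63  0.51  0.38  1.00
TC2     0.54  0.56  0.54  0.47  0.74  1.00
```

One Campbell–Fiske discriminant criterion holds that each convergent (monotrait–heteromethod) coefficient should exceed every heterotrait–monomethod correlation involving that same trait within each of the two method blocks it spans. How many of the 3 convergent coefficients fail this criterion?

Each convergent coefficient versus the relevant comparison correlations:
TA (methods 1·2): 0.58 vs {0.46, 0.38, 0.57, 0.47} → pass.
TB (methods 1·2): 0.63 vs {0.46, 0.38, 0.54, 0.74} → fail.
TC (methods 1·2): 0.54 vs {0.57, 0.47, 0.54, 0.74} → fail.
2 of 3 fail.

2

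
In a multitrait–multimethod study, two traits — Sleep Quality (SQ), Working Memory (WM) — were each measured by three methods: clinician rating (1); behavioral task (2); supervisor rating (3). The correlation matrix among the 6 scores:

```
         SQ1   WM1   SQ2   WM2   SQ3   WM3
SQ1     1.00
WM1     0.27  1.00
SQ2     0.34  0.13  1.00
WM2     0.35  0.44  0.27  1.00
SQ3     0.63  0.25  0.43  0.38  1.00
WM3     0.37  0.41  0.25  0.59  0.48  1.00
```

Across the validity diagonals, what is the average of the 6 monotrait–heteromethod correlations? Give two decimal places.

Convergent values: 0.34, 0.63, 0.43, 0.44, 0.41, 0.59; mean = 2.84/6 = 0.47.

0.47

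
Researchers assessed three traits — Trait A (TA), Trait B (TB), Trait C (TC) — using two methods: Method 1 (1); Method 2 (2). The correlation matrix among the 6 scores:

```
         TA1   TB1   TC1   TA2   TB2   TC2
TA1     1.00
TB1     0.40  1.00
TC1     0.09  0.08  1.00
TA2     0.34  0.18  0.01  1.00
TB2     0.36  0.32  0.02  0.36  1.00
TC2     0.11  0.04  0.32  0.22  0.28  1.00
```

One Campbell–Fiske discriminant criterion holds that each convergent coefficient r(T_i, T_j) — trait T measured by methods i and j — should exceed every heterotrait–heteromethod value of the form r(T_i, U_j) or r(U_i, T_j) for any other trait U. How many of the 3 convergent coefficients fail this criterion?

Convergent coefficients and their comparison sets:
TA (methods 1·2): 0.34 vs {0.36, 0.18, 0.11, 0.01} → fail.
TB (methods 1·2): 0.32 vs {0.18, 0.36, 0.04, 0.02} → fail.
TC (methods 1·2): 0.32 vs {0.01, 0.11, 0.02, 0.04} → pass.
2 of 3 fail.

2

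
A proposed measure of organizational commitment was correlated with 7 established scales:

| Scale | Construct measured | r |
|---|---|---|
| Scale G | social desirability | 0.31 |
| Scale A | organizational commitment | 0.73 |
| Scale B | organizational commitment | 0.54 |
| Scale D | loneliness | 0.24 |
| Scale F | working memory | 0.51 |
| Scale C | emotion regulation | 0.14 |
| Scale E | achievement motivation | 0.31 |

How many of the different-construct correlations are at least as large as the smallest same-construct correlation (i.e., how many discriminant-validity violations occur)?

Convergent (same construct = organizational commitment): Scale A, Scale B.
Smallest convergent = 0.54. Discriminant values: 0.31, 0.24, 0.51, 0.14, 0.31; count ≥ 0.54 → 0.

0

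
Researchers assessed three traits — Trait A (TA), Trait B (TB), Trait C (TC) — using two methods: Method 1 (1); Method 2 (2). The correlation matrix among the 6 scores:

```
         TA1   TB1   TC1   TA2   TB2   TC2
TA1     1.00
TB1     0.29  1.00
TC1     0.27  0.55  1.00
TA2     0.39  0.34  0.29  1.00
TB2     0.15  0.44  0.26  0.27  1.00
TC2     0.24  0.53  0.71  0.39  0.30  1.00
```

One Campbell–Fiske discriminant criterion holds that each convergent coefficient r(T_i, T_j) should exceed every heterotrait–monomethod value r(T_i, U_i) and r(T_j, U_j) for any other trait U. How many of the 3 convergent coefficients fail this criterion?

Checking each validity diagonal entry against its comparison values:
TA (methods 1·2): 0.39 vs {0.29, 0.27, 0.27, 0.39} → fail.
TB (methods 1·2): 0.44 vs {0.29, 0.27, 0.55, 0.30} → fail.
TC (methods 1·2): 0.71 vs {0.27, 0.39, 0.55, 0.30} → pass.
2 of 3 fail.

2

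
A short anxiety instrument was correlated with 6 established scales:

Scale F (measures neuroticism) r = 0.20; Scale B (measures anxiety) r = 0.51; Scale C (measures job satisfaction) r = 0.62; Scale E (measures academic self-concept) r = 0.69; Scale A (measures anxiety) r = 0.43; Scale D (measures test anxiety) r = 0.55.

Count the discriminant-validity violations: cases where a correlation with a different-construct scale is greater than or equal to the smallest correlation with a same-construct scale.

Convergent (same construct = anxiety): Scale B, Scale A.
Smallest convergent = 0.43. Discriminant values: 0.20, 0.62, 0.69, 0.55; count ≥ 0.43 → 3.

3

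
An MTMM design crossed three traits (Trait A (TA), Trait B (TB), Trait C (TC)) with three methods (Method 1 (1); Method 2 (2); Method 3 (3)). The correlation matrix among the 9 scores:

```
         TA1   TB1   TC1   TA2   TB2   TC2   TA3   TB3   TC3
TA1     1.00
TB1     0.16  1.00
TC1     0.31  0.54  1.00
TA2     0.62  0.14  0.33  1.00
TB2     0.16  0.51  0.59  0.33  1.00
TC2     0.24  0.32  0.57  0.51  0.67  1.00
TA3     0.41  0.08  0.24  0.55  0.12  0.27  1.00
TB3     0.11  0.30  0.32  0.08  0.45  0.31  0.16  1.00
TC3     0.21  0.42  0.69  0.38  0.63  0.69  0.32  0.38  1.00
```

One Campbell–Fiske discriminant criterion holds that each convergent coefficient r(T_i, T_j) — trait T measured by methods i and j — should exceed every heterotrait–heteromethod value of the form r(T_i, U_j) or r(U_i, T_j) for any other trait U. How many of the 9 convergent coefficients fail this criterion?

4

Checking each validity diagonal entry against its comparison values:
TA (methods 1·2): 0.62 vs {0.16, 0.14, 0.24, 0.33} → pass.
TA (methods 1·3): 0.41 vs {0.11, 0.08, 0.21, 0.24} → pass.
TA (methods 2·3): 0.55 vs {0.08, 0.12, 0.38, 0.27} → pass.
TB (methods 1·2): 0.51 vs {0.14, 0.16, 0.32, 0.59} → fail.
TB (methods 1·3): 0.30 vs {0.08, 0.11, 0.42, 0.32} → fail.
TB (methods 2·3): 0.45 vs {0.12, 0.08, 0.63, 0.31} → fail.
TC (methods 1·2): 0.57 vs {0.33, 0.24, 0.59, 0.32} → fail.
TC (methods 1·3): 0.69 vs {0.24, 0.21, 0.32, 0.42} → pass.
TC (methods 2·3): 0.69 vs {0.27, 0.38, 0.31, 0.63} → pass.
4 of 9 fail.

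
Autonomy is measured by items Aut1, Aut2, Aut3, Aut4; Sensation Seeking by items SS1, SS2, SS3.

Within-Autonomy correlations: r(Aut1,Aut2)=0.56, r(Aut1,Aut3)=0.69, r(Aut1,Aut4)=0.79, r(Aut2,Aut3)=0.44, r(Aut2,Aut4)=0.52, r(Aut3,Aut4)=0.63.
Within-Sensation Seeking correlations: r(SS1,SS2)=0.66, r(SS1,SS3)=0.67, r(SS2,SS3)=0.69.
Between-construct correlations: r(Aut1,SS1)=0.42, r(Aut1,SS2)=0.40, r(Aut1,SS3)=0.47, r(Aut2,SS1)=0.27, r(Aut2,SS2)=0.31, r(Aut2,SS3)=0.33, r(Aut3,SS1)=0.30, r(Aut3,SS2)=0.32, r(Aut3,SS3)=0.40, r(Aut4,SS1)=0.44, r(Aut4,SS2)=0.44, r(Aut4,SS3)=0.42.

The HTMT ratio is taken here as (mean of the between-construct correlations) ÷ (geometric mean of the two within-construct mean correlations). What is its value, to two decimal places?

0.59

Mean between = 4.52/12 = 0.3767.
Mean within-Aut = 3.63/6 = 0.6050; mean within-SS = 2.02/3 = 0.6733.
Geometric mean = √(0.6050 × 0.6733) = 0.6382.
HTMT = 0.3767 / 0.6382 = 0.59.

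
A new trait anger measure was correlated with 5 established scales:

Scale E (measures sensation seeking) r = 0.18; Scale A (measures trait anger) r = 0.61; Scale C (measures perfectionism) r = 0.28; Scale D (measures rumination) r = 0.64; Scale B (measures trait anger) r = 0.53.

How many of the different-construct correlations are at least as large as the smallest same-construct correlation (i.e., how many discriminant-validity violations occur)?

1

Convergent (same construct = trait anger): Scale A, Scale B.
Smallest convergent = 0.53. Discriminant values: 0.18, 0.28, 0.64; count ≥ 0.53 → 1.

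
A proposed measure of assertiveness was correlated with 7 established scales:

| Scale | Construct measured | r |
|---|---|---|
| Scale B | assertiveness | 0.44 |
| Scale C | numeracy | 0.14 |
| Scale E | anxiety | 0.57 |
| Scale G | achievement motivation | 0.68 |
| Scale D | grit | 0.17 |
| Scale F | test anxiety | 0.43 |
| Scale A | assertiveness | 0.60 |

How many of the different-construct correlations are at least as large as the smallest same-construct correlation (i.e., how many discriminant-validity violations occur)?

Convergent (same construct = assertiveness): Scale B, Scale A.
Smallest convergent = 0.44. Discriminant values: 0.14, 0.57, 0.68, 0.17, 0.43; count ≥ 0.44 → 2.

2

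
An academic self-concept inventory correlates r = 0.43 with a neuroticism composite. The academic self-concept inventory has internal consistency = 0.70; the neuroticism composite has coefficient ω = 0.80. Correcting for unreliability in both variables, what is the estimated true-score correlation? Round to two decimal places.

0.57

r_true = r_obs / √(r_xx · r_yy) = 0.43 / √(0.70 × 0.80) = 0.43 / √0.5600 = 0.43 / 0.7483 ≈ 0.57.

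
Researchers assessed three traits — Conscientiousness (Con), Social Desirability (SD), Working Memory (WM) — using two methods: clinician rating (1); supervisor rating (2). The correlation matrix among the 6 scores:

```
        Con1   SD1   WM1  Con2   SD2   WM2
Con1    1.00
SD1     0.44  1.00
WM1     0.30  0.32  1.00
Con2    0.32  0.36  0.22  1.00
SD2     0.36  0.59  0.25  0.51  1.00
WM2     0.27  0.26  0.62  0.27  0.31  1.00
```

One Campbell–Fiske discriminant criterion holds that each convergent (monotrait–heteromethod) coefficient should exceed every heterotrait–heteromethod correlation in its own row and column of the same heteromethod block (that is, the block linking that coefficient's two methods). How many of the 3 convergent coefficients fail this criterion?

Checking each validity diagonal entry against its comparison values:
Con (methods 1·2): 0.32 vs {0.36, 0.36, 0.27, 0.22} → fail.
SD (methods 1·2): 0.59 vs {0.36, 0.36, 0.26, 0.25} → pass.
WM (methods 1·2): 0.62 vs {0.22, 0.27, 0.25, 0.26} → pass.
1 of 3 fail.

1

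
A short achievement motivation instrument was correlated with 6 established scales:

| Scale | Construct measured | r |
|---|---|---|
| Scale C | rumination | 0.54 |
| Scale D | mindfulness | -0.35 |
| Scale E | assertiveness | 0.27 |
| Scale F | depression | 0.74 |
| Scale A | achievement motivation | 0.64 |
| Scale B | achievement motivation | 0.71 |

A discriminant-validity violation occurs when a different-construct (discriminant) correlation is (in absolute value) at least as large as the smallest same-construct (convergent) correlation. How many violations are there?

1

Convergent (same construct = achievement motivation): Scale A, Scale B.
Smallest convergent = 0.64. Discriminant |r|: 0.54, 0.35, 0.27, 0.74; count ≥ 0.64 → 1.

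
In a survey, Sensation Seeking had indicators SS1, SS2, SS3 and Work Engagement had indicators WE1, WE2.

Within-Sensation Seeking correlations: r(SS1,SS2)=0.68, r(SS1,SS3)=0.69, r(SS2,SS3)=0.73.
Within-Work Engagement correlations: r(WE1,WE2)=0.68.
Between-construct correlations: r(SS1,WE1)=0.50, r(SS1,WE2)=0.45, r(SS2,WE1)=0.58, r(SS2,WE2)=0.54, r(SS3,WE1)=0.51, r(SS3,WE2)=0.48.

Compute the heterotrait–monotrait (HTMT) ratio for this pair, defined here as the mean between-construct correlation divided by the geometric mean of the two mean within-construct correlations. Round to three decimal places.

0.739

Between-construct mean = 3.06/6 = 0.5100.
Mean within-SS = 2.10/3 = 0.7000; mean within-WE = 0.68/1 = 0.6800.
Geometric mean = √(0.7000 × 0.6800) = 0.6899.
HTMT = 0.5100 / 0.6899 = 0.739.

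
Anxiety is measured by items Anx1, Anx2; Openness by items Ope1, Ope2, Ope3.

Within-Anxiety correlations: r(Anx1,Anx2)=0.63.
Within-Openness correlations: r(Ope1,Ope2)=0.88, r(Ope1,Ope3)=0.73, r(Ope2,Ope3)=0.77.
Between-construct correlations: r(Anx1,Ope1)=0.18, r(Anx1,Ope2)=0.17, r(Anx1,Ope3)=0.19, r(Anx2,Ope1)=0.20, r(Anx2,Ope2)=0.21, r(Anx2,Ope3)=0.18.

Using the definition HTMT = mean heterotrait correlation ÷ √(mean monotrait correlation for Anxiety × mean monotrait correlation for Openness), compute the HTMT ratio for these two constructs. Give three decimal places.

Mean heterotrait r = 1.13/6 = 0.1883.
Mean within-Anx = 0.63/1 = 0.6300; mean within-Ope = 2.38/3 = 0.7933.
Geometric mean = √(0.6300 × 0.7933) = 0.7070.
HTMT = 0.1883 / 0.7070 = 0.266.

0.266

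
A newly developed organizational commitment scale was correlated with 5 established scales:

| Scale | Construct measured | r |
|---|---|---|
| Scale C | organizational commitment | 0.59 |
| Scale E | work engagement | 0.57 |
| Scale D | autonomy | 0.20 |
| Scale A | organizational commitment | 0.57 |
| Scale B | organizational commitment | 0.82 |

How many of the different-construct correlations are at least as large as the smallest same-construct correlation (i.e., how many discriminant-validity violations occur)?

Convergent (same construct = organizational commitment): Scale C, Scale A, Scale B.
Smallest convergent = 0.57. Discriminant values: 0.57, 0.20; count ≥ 0.57 → 1.

1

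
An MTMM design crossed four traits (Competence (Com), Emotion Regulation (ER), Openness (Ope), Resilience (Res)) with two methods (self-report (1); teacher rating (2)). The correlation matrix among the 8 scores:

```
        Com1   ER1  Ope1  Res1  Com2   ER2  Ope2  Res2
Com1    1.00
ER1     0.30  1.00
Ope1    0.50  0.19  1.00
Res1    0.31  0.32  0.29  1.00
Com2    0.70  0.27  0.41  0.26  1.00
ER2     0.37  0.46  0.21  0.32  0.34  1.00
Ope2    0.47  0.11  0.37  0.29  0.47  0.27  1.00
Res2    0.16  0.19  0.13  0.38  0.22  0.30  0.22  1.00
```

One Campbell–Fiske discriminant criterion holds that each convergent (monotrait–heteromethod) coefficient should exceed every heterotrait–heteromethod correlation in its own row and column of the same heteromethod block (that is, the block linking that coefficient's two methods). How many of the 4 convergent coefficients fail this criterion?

Checking each validity diagonal entry against its comparison values:
Com (methods 1·2): 0.70 vs {0.37, 0.27, 0.47, 0.41, 0.16, 0.26} → pass.
ER (methods 1·2): 0.46 vs {0.27, 0.37, 0.11, 0.21, 0.19, 0.32} → pass.
Ope (methods 1·2): 0.37 vs {0.41, 0.47, 0.21, 0.11, 0.13, 0.29} → fail.
Res (methods 1·2): 0.38 vs {0.26, 0.16, 0.32, 0.19, 0.29, 0.13} → pass.
1 of 4 fail.

1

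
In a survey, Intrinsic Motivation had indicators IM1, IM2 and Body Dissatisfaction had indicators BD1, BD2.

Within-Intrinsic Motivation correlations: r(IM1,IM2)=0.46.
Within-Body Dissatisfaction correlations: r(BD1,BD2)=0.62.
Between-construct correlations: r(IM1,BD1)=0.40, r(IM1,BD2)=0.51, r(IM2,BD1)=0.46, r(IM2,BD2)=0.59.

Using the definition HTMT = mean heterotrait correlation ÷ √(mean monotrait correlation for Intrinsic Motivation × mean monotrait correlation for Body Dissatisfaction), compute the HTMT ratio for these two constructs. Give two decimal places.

Between-construct mean = 1.96/4 = 0.4900.
Mean within-IM = 0.46/1 = 0.4600; mean within-BD = 0.62/1 = 0.6200.
Geometric mean = √(0.4600 × 0.6200) = 0.5340.
HTMT = 0.4900 / 0.5340 = 0.92.

0.92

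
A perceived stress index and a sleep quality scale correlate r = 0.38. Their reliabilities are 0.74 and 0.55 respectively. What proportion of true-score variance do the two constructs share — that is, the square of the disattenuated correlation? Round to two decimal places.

Disattenuated r = 0.38 / √(0.74 × 0.55) = 0.38 / 0.6380 = 0.5956.
Shared true-score variance = 0.5956² = 0.3547 ≈ 0.35.

0.35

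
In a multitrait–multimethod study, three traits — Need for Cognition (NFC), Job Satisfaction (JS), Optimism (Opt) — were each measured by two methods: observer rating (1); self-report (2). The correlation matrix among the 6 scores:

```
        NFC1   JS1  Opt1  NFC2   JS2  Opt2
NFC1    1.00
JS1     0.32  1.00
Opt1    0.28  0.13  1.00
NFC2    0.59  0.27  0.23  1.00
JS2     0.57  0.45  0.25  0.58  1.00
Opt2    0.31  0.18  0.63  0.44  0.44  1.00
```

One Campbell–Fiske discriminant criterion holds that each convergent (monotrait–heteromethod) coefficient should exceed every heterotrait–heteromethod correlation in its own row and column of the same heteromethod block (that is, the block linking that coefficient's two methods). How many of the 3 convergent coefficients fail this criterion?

Convergent coefficients and their comparison sets:
NFC (methods 1·2): 0.59 vs {0.57, 0.27, 0.31, 0.23} → pass.
JS (methods 1·2): 0.45 vs {0.27, 0.57, 0.18, 0.25} → fail.
Opt (methods 1·2): 0.63 vs {0.23, 0.31, 0.25, 0.18} → pass.
1 of 3 fail.

1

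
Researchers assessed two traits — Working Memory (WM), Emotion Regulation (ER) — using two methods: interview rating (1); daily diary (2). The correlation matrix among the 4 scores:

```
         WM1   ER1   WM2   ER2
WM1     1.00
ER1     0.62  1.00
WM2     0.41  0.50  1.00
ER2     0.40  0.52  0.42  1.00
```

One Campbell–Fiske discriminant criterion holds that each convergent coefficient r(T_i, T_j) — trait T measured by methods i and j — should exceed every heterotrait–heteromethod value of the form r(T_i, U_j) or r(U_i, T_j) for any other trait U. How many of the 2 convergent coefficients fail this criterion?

Each convergent coefficient versus the relevant comparison correlations:
WM (methods 1·2): 0.41 vs {0.40, 0.50} → fail.
ER (methods 1·2): 0.52 vs {0.50, 0.40} → pass.
1 of 2 fail.

1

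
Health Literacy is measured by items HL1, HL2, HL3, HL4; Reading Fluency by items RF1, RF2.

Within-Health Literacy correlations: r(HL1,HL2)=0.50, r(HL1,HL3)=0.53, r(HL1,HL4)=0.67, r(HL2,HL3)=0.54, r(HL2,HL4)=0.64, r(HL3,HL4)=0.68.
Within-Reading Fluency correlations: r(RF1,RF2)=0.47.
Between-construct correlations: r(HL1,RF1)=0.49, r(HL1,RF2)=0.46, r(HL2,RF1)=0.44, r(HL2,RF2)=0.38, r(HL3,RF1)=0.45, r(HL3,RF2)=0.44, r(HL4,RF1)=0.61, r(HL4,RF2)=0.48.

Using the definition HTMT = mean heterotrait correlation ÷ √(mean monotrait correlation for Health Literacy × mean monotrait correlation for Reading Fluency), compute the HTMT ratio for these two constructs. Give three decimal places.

0.888

Mean between = 3.75/8 = 0.4688.
Mean within-HL = 3.56/6 = 0.5933; mean within-RF = 0.47/1 = 0.4700.
Geometric mean = √(0.5933 × 0.4700) = 0.5281.
HTMT = 0.4688 / 0.5281 = 0.888.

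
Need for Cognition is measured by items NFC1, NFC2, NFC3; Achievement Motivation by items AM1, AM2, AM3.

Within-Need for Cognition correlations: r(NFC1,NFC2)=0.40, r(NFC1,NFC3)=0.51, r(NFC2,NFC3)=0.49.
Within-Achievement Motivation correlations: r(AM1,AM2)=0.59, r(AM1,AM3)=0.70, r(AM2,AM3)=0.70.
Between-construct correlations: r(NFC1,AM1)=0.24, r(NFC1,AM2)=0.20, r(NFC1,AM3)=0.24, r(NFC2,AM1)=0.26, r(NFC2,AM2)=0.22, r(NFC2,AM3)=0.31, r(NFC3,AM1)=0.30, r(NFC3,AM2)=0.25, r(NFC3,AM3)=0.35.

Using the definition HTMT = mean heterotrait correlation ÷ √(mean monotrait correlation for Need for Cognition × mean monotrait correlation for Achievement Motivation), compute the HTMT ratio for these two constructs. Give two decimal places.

Between-construct mean = 2.37/9 = 0.2633.
Mean within-NFC = 1.40/3 = 0.4667; mean within-AM = 1.99/3 = 0.6633.
Geometric mean = √(0.4667 × 0.6633) = 0.5564.
HTMT = 0.2633 / 0.5564 = 0.47.

0.47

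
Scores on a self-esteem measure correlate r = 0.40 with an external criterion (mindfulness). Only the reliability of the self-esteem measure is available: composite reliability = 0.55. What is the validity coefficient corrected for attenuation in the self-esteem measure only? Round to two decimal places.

Single correction: r_c = r_obs / √r_xx = 0.40 / √0.55 = 0.40 / 0.7416 ≈ 0.54.

0.54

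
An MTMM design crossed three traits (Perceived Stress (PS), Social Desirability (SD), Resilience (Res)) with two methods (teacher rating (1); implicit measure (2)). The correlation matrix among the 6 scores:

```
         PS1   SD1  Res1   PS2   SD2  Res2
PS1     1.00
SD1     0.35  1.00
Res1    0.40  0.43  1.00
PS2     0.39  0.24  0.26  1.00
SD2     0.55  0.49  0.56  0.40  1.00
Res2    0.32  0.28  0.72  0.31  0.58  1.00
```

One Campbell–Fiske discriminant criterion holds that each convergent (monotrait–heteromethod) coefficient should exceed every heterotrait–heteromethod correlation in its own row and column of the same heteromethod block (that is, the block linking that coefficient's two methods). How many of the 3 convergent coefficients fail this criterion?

Convergent coefficients and their comparison sets:
PS (methods 1·2): 0.39 vs {0.55, 0.24, 0.32, 0.26} → fail.
SD (methods 1·2): 0.49 vs {0.24, 0.55, 0.28, 0.56} → fail.
Res (methods 1·2): 0.72 vs {0.26, 0.32, 0.56, 0.28} → pass.
2 of 3 fail.

2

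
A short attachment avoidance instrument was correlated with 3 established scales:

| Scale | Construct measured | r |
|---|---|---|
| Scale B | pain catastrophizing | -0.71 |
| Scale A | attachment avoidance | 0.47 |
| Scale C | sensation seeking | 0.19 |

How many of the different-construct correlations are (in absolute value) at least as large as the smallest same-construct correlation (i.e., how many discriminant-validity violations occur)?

1

Convergent (same construct = attachment avoidance): Scale A.
Smallest convergent = 0.47. Discriminant |r|: 0.71, 0.19; count ≥ 0.47 → 1.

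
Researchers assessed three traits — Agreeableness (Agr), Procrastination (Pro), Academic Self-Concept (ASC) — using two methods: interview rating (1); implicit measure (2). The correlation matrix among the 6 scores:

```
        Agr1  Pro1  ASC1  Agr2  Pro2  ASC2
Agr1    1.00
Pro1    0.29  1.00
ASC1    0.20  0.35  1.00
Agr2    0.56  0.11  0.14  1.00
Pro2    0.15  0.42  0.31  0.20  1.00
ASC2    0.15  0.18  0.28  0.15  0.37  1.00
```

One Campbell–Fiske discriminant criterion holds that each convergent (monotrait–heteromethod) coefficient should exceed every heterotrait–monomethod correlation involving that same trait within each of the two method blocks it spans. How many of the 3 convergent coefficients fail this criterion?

1

Convergent coefficients and their comparison sets:
Agr (methods 1·2): 0.56 vs {0.29, 0.20, 0.20, 0.15} → pass.
Pro (methods 1·2): 0.42 vs {0.29, 0.20, 0.35, 0.37} → pass.
ASC (methods 1·2): 0.28 vs {0.20, 0.15, 0.35, 0.37} → fail.
1 of 3 fail.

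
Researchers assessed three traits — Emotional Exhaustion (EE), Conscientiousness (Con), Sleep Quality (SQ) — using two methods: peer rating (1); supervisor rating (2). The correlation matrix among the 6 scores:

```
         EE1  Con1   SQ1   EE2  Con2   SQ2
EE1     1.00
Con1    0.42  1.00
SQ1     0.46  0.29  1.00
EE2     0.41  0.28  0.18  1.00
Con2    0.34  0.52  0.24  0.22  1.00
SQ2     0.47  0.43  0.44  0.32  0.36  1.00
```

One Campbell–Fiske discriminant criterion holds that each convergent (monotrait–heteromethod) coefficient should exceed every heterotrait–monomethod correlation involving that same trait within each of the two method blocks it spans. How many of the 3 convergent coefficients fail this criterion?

2

Checking each validity diagonal entry against its comparison values:
EE (methods 1·2): 0.41 vs {0.42, 0.22, 0.46, 0.32} → fail.
Con (methods 1·2): 0.52 vs {0.42, 0.22, 0.29, 0.36} → pass.
SQ (methods 1·2): 0.44 vs {0.46, 0.32, 0.29, 0.36} → fail.
2 of 3 fail.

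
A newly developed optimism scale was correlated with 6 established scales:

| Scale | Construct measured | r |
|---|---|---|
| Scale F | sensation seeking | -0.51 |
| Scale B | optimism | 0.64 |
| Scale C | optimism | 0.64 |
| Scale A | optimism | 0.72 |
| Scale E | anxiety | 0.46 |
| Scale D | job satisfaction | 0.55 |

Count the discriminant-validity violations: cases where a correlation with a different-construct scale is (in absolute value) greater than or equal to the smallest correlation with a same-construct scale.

0

Convergent (same construct = optimism): Scale B, Scale C, Scale A.
Smallest convergent = 0.64. Discriminant |r|: 0.51, 0.46, 0.55; count ≥ 0.64 → 0.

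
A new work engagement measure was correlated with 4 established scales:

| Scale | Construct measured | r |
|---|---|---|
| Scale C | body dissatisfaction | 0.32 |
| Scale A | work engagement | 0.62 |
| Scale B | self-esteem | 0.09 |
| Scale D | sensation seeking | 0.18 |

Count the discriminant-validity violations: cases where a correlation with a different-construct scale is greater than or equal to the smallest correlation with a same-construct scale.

0

Convergent (same construct = work engagement): Scale A.
Smallest convergent = 0.62. Discriminant values: 0.32, 0.09, 0.18; count ≥ 0.62 → 0.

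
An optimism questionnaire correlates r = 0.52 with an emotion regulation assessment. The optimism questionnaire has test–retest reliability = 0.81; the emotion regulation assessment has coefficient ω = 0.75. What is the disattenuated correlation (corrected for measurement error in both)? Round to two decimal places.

0.67

r_true = r_obs / √(r_xx · r_yy) = 0.52 / √(0.81 × 0.75) = 0.52 / √0.6075 = 0.52 / 0.7794 ≈ 0.67.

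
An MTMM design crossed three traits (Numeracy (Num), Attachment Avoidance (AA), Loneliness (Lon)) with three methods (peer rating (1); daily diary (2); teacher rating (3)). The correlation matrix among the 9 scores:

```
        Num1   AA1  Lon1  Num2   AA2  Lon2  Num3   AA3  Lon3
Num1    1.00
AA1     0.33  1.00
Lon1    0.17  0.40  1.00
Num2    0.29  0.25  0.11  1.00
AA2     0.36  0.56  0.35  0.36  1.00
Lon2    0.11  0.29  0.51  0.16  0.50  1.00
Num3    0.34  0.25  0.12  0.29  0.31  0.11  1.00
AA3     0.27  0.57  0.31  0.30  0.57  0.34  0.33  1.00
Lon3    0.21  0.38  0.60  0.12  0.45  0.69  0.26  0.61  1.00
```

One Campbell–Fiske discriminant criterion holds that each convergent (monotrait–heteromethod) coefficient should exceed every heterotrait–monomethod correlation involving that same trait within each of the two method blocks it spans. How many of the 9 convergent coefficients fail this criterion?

5

Each convergent coefficient versus the relevant comparison correlations:
Num (methods 1·2): 0.29 vs {0.33, 0.36, 0.17, 0.16} → fail.
Num (methods 1·3): 0.34 vs {0.33, 0.33, 0.17, 0.26} → pass.
Num (methods 2·3): 0.29 vs {0.36, 0.33, 0.16, 0.26} → fail.
AA (methods 1·2): 0.56 vs {0.33, 0.36, 0.40, 0.50} → pass.
AA (methods 1·3): 0.57 vs {0.33, 0.33, 0.40, 0.61} → fail.
AA (methods 2·3): 0.57 vs {0.36, 0.33, 0.50, 0.61} → fail.
Lon (methods 1·2): 0.51 vs {0.17, 0.16, 0.40, 0.50} → pass.
Lon (methods 1·3): 0.60 vs {0.17, 0.26, 0.40, 0.61} → fail.
Lon (methods 2·3): 0.69 vs {0.16, 0.26, 0.50, 0.61} → pass.
5 of 9 fail.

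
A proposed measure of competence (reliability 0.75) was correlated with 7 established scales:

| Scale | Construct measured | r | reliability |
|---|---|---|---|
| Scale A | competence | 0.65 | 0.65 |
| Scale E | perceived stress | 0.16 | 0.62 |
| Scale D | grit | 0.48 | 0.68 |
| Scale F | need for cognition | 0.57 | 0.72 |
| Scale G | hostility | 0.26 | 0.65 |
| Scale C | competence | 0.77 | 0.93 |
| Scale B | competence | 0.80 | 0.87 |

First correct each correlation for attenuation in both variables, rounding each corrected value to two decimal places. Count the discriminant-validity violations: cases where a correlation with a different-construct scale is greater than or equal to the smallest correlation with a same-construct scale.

Disattenuated r (r / √(r_scale · r_new)):
  Scale A (conv): 0.65 / √(0.65·0.75) = 0.93
  Scale E (disc): 0.16 / √(0.62·0.75) = 0.23
  Scale D (disc): 0.48 / √(0.68·0.75) = 0.67
  Scale F (disc): 0.57 / √(0.72·0.75) = 0.78
  Scale G (disc): 0.26 / √(0.65·0.75) = 0.37
  Scale C (conv): 0.77 / √(0.93·0.75) = 0.92
  Scale B (conv): 0.80 / √(0.87·0.75) = 0.99
Smallest convergent = 0.92. Discriminant values: 0.23, 0.67, 0.78, 0.37; count ≥ 0.92 → 0.

0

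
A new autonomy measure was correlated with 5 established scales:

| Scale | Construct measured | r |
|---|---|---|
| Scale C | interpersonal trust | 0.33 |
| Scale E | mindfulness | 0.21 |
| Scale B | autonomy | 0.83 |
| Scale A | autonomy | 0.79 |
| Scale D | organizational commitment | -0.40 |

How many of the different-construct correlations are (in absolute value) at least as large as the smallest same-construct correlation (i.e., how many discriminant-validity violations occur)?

0

Convergent (same construct = autonomy): Scale B, Scale A.
Smallest convergent = 0.79. Discriminant |r|: 0.33, 0.21, 0.40; count ≥ 0.79 → 0.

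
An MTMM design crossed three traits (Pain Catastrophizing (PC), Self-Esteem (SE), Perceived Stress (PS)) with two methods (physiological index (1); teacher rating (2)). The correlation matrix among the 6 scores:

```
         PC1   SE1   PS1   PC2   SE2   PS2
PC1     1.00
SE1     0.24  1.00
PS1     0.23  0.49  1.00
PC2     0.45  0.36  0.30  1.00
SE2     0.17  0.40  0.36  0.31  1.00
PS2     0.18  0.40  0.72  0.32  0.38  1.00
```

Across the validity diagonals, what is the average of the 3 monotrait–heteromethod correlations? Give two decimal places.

0.52

Convergent values: 0.45, 0.40, 0.72; mean = 1.57/3 = 0.52.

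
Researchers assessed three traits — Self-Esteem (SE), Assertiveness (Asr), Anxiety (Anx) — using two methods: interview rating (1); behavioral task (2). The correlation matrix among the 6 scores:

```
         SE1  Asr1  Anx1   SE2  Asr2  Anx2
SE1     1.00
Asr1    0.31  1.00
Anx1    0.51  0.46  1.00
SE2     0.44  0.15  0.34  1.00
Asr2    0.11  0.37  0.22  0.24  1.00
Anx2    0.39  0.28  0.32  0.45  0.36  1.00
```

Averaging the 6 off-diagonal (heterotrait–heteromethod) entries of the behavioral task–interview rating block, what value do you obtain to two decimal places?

HTHM values (method 2 × method 1): 0.15, 0.34, 0.11, 0.22, 0.39, 0.28; mean = 1.49/6 = 0.25.

0.25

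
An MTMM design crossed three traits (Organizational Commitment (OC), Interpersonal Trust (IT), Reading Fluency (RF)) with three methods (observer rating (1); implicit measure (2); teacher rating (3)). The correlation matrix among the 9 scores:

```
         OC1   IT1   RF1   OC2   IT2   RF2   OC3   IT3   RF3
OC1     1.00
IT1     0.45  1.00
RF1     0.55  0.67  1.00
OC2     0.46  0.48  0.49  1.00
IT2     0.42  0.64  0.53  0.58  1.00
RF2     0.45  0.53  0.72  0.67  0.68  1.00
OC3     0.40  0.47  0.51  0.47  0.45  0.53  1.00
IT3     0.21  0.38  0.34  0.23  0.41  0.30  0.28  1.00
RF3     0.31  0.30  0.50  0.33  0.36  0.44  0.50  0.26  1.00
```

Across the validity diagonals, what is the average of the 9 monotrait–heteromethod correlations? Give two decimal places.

0.49

Convergent values: 0.46, 0.40, 0.47, 0.64, 0.38, 0.41, 0.72, 0.50, 0.44; mean = 4.42/9 = 0.49.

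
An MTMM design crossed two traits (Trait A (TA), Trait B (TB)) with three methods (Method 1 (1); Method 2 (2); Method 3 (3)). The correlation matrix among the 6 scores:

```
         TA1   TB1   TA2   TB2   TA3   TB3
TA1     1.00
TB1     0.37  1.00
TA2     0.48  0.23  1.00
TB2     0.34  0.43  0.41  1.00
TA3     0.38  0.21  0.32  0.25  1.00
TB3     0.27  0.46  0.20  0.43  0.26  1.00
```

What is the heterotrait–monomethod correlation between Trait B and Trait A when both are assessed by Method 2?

Different traits, same method: r(TB2, TA2) = 0.41.

0.41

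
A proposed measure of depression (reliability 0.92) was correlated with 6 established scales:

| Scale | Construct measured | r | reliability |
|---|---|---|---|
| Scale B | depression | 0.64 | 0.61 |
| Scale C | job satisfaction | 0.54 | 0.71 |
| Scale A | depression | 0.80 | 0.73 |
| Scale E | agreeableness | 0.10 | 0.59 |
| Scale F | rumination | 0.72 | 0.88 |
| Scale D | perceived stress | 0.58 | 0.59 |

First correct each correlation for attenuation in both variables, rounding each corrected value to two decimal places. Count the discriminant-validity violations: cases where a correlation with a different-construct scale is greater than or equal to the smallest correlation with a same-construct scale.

Disattenuated r (r / √(r_scale · r_new)):
  Scale B (conv): 0.64 / √(0.61·0.92) = 0.85
  Scale C (disc): 0.54 / √(0.71·0.92) = 0.67
  Scale A (conv): 0.80 / √(0.73·0.92) = 0.98
  Scale E (disc): 0.10 / √(0.59·0.92) = 0.14
  Scale F (disc): 0.72 / √(0.88·0.92) = 0.80
  Scale D (disc): 0.58 / √(0.59·0.92) = 0.79
Smallest convergent = 0.85. Discriminant values: 0.67, 0.14, 0.80, 0.79; count ≥ 0.85 → 0.

0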